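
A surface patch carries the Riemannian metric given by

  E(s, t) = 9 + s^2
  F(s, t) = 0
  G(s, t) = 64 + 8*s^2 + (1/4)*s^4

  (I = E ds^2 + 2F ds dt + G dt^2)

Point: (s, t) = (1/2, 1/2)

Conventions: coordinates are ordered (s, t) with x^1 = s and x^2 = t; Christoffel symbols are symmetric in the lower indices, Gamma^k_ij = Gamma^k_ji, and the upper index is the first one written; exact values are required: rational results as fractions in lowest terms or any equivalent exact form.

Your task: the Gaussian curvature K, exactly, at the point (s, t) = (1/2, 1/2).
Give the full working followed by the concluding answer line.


E = 37/4, F = 0, G = 4225/64, EG - F^2 = 156325/256 at the point
E_s = 1, E_t = 0, F_s = 0, F_t = 0, G_s = 65/8, G_t = 0
E_tt = 0, F_st = 0, G_ss = 67/4
Brioschi: K = (det M1 - det M2) / (EG - F^2)^2 with the standard first/second-derivative matrices M1, M2.
M1 = [[-E_tt/2 + F_st - G_ss/2, E_s/2, F_s - E_t/2], [F_t - G_s/2, E, F], [G_t/2, F, G]] = [[-67/8, 1/2, 0], [-65/16, 37/4, 0], [0, 0, 4225/64]]; det M1 = -5099575/1024
M2 = [[0, E_t/2, G_s/2], [E_t/2, E, F], [G_s/2, F, G]] = [[0, 0, 65/16], [0, 37/4, 0], [65/16, 0, 4225/64]]; det M2 = -156325/1024
det M1 - det M2 = -2471625/512; K = -2471625/512 / (156325/256)^2 = -1152/88985

Answer: K = -1152/88985


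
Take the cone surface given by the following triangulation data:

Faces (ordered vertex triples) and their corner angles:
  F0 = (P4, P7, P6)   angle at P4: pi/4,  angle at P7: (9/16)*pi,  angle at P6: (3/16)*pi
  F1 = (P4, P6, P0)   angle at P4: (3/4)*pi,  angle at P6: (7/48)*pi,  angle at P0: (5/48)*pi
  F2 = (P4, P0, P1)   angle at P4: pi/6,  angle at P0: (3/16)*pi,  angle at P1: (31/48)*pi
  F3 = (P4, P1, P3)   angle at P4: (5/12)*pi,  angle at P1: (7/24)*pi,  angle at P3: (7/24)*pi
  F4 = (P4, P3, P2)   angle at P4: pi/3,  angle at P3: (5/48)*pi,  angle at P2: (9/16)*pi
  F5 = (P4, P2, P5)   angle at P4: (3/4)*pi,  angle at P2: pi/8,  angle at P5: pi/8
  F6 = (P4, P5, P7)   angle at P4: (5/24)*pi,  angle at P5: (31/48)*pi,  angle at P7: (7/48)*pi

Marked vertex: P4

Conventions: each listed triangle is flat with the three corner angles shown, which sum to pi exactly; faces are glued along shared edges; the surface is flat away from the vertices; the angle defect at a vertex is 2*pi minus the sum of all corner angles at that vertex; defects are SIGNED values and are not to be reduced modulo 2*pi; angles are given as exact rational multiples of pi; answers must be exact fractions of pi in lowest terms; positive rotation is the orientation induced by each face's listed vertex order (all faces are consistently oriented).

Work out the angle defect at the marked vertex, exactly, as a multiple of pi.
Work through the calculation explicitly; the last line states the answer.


Sum of corner angles at P4: (23/8)*pi
defect = 2*pi - (23/8)*pi

Answer: defect(P4) = (-7/8)*pi


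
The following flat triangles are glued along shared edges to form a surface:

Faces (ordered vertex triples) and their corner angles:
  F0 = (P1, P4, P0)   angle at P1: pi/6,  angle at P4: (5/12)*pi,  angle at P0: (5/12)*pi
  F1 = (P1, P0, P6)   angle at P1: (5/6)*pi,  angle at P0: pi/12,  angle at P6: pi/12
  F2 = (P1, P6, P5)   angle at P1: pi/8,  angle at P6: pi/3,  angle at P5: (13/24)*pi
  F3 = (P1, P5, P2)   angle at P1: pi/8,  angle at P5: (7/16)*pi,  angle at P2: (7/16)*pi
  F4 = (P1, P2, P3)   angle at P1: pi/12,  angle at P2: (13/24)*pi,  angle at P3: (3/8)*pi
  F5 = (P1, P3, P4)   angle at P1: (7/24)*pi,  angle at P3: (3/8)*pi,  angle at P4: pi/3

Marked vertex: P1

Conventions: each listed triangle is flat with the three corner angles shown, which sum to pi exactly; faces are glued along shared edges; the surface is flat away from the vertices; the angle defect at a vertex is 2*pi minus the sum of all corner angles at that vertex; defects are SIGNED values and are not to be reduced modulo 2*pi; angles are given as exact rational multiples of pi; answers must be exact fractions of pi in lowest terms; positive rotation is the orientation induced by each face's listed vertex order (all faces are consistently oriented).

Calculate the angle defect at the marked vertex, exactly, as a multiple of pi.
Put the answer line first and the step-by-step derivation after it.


Answer: defect(P1) = (3/8)*pi

Sum of corner angles at P1: (13/8)*pi
defect = 2*pi - (13/8)*pi


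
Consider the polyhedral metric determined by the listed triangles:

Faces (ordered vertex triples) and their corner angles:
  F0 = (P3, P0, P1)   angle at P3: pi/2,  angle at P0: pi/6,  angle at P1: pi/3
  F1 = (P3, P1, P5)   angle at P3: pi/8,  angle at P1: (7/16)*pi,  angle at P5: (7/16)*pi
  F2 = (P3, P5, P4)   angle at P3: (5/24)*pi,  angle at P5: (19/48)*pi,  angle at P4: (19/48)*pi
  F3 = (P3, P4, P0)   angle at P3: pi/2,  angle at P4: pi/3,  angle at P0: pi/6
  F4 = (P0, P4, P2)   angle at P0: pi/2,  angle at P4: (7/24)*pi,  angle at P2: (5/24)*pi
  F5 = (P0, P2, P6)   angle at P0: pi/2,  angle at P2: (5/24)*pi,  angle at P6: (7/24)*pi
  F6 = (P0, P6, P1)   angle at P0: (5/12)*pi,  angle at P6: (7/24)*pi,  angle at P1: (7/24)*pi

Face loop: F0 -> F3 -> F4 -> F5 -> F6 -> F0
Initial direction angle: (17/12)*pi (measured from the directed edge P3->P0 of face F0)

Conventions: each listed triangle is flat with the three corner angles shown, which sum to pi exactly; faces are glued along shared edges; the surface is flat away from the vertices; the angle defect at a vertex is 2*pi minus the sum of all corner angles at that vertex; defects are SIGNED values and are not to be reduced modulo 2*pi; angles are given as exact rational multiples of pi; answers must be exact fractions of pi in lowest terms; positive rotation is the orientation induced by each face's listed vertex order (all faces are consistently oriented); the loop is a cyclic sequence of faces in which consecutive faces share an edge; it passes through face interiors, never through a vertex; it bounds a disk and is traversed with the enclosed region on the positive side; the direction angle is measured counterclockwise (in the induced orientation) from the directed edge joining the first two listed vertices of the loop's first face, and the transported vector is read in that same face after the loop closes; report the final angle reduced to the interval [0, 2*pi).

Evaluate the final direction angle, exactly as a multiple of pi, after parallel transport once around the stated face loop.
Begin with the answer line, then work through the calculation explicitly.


Answer: final direction angle = (5/3)*pi

enclosed vertex P0: corner angles sum to (7/4)*pi, defect = 2*pi - (7/4)*pi = pi/4
the final direction is the initial angle plus the enclosed defects, taken mod 2*pi in the induced orientation
final angle = (17/12)*pi + pi/4 = (5/3)*pi (mod 2*pi)


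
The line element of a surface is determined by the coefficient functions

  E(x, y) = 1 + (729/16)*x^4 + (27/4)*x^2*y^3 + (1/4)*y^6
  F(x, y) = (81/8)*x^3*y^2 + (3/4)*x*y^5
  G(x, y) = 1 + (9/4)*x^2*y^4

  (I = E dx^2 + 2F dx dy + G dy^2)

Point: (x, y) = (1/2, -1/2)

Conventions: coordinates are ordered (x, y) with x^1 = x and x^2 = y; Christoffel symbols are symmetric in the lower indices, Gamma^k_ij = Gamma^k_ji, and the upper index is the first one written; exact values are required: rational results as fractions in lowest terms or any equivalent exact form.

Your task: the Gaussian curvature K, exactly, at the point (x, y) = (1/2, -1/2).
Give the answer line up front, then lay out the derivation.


Answer: K = -340992/885481

E = 233/64, F = 39/128, G = 265/256, EG - F^2 = 941/256 at the point
E_x = 351/16, E_y = 39/32, F_x = 15/8, F_y = -147/128, G_x = 9/64, G_y = -9/32
E_yy = -147/32, F_xy = -471/64, G_xx = 9/32
Apply the Brioschi formula K = (det M1 - det M2)/(EG - F^2)^2 over the derivative matrices of E, F, G.
M1 = [[-E_yy/2 + F_xy - G_xx/2, E_x/2, F_x - E_y/2], [F_y - G_x/2, E, F], [G_y/2, F, G]] = [[-333/64, 351/32, 81/64], [-39/32, 233/64, 39/128], [-9/64, 39/128, 265/256]]; det M1 = -91413/16384
M2 = [[0, E_y/2, G_x/2], [E_y/2, E, F], [G_x/2, F, G]] = [[0, 39/64, 9/128], [39/64, 233/64, 39/128], [9/128, 39/128, 265/256]]; det M2 = -6165/16384
det M1 - det M2 = -333/64; K = -333/64 / (941/256)^2 = -340992/885481


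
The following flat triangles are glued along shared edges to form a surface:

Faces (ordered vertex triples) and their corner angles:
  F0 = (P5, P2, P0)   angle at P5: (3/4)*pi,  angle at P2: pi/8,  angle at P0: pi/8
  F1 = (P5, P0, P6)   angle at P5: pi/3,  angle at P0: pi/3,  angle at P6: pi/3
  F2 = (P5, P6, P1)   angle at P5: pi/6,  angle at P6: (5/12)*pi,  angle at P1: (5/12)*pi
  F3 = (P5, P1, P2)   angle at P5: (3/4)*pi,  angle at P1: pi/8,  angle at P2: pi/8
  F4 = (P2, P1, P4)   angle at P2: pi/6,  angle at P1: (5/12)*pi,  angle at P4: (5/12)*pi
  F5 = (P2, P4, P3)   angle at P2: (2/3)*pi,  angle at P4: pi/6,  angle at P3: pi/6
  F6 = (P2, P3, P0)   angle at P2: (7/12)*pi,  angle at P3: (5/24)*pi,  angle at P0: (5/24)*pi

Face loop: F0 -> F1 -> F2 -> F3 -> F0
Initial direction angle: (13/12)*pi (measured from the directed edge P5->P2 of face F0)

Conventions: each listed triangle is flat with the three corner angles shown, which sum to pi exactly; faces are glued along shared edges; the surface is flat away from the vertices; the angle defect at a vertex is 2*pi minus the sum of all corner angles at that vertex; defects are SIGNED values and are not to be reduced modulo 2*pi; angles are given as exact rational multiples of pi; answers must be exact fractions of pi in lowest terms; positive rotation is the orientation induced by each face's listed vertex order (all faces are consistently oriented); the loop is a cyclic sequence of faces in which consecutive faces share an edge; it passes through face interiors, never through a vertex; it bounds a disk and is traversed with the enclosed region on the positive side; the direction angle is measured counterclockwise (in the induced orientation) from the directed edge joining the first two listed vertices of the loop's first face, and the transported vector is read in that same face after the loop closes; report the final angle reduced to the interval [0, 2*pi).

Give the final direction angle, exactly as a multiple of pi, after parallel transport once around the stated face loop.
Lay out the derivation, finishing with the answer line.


enclosed vertex P5: corner angles sum to 2*pi, defect = 2*pi - 2*pi = 0
final direction = starting direction + enclosed defect total, reduced mod 2*pi (induced orientation)
final angle = (13/12)*pi + 0 = (13/12)*pi (mod 2*pi)

Answer: final direction angle = (13/12)*pi


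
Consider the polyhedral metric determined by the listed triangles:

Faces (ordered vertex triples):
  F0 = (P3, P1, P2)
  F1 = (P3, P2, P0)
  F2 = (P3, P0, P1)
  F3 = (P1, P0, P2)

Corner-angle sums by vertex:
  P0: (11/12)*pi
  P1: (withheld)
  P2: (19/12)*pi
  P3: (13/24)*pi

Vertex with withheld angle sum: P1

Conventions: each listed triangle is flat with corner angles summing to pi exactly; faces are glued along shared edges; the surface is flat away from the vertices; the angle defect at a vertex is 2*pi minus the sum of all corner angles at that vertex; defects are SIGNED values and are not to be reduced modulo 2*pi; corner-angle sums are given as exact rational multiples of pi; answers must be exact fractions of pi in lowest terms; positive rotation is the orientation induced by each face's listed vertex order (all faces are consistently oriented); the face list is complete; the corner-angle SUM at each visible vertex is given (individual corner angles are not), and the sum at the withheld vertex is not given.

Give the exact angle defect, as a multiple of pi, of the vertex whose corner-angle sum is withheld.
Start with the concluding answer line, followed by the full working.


Answer: defect(P1) = (25/24)*pi

V = 4, E = 6, F = 4; chi = V - E + F = 2
Gauss-Bonnet: total defect = 2*pi*chi = 4*pi; visible defects sum to (71/24)*pi


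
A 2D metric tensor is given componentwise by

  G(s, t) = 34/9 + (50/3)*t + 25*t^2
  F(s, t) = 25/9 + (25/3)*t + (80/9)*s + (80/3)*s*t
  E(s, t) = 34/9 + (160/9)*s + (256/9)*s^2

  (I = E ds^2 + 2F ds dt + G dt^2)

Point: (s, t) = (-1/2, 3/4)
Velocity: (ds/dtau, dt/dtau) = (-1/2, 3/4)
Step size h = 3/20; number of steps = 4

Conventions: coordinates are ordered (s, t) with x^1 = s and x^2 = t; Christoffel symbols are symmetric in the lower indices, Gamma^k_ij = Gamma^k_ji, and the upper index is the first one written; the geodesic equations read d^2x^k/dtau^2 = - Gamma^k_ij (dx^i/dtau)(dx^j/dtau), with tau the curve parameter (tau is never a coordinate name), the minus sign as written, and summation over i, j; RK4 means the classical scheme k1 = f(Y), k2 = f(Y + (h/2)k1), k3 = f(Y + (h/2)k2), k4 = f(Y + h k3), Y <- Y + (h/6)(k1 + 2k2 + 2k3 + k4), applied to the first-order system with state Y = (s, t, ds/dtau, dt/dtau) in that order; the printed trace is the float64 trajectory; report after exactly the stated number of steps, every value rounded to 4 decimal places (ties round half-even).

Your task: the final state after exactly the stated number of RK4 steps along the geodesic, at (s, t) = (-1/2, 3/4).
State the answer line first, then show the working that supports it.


Answer: s = -0.7785, t = 1.1091, ds/dtau = -0.4324, dt/dtau = 0.4894

f(Y) = (ds/dtau, dt/dtau, -Gamma^s_ij Y'^i Y'^j, -Gamma^t_ij Y'^i Y'^j) with the Gammas evaluated at the stage position; h = 0.150000; intermediate values shown to 6 dp
step 0: s = -0.5000, t = 0.7500, ds/dtau = -0.5000, dt/dtau = 0.7500
step 1:
  k1: at (s, t) = (-0.500000, 0.750000), (ds/dtau, dt/dtau) = (-0.500000, 0.750000); Gamma_sss = -0.170175, Gamma_sst = 0.000000, Gamma_stt = -0.159539, Gamma_tss = 0.921782, Gamma_tst = 0.000000, Gamma_ttt = 0.864170; k1 = (-0.500000, 0.750000, 0.132285, -0.716541)
  k2: at (s, t) = (-0.537500, 0.806250), (ds/dtau, dt/dtau) = (-0.490079, 0.696259); Gamma_sss = -0.183348, Gamma_sst = 0.000000, Gamma_stt = -0.171889, Gamma_tss = 0.870586, Gamma_tst = 0.000000, Gamma_ttt = 0.816174; k2 = (-0.490079, 0.696259, 0.127364, -0.604757)
  k3: at (s, t) = (-0.536756, 0.802219), (ds/dtau, dt/dtau) = (-0.490448, 0.704643); Gamma_sss = -0.184000, Gamma_sst = 0.000000, Gamma_stt = -0.172500, Gamma_tss = 0.873481, Gamma_tst = 0.000000, Gamma_ttt = 0.818889; k3 = (-0.490448, 0.704643, 0.129910, -0.616703)
  k4: at (s, t) = (-0.573567, 0.855696), (ds/dtau, dt/dtau) = (-0.480514, 0.657495); Gamma_sss = -0.193972, Gamma_sst = 0.000000, Gamma_stt = -0.181849, Gamma_tss = 0.828229, Gamma_tst = 0.000000, Gamma_ttt = 0.776464; k4 = (-0.480514, 0.657495, 0.123400, -0.526897)
  Y <- Y + (h/6)(k1 + 2k2 + 2k3 + k4): s = -0.5735, t = 0.8552, ds/dtau = -0.4807, dt/dtau = 0.6578
step 2:
  k1: at (s, t) = (-0.573539, 0.855232), (ds/dtau, dt/dtau) = (-0.480744, 0.657841); Gamma_sss = -0.194093, Gamma_sst = 0.000000, Gamma_stt = -0.181962, Gamma_tss = 0.828511, Gamma_tst = 0.000000, Gamma_ttt = 0.776729; k1 = (-0.480744, 0.657841, 0.123603, -0.527615)
  k2: at (s, t) = (-0.609595, 0.904571), (ds/dtau, dt/dtau) = (-0.471474, 0.618270); Gamma_sss = -0.202069, Gamma_sst = 0.000000, Gamma_stt = -0.189440, Gamma_tss = 0.789338, Gamma_tst = 0.000000, Gamma_ttt = 0.740005; k2 = (-0.471474, 0.618270, 0.117332, -0.458333)
  k3: at (s, t) = (-0.608900, 0.901603), (ds/dtau, dt/dtau) = (-0.471944, 0.623466); Gamma_sss = -0.202542, Gamma_sst = 0.000000, Gamma_stt = -0.189883, Gamma_tss = 0.791139, Gamma_tst = 0.000000, Gamma_ttt = 0.741693; k3 = (-0.471944, 0.623466, 0.118922, -0.464515)
  k4: at (s, t) = (-0.644331, 0.948752), (ds/dtau, dt/dtau) = (-0.462906, 0.588164); Gamma_sss = -0.208703, Gamma_sst = 0.000000, Gamma_stt = -0.195659, Gamma_tss = 0.755964, Gamma_tst = 0.000000, Gamma_ttt = 0.708716; k4 = (-0.462906, 0.588164, 0.112407, -0.407160)
  Y <- Y + (h/6)(k1 + 2k2 + 2k3 + k4): s = -0.6443, t = 0.9485, ds/dtau = -0.4630, dt/dtau = 0.5883
step 3:
  k1: at (s, t) = (-0.644301, 0.948469), (ds/dtau, dt/dtau) = (-0.463031, 0.588329); Gamma_sss = -0.208771, Gamma_sst = 0.000000, Gamma_stt = -0.195723, Gamma_tss = 0.756109, Gamma_tst = 0.000000, Gamma_ttt = 0.708852; k1 = (-0.463031, 0.588329, 0.112506, -0.407464)
  k2: at (s, t) = (-0.679029, 0.992594), (ds/dtau, dt/dtau) = (-0.454593, 0.557769); Gamma_sss = -0.213758, Gamma_sst = 0.000000, Gamma_stt = -0.200398, Gamma_tss = 0.724946, Gamma_tst = 0.000000, Gamma_ttt = 0.679636; k2 = (-0.454593, 0.557769, 0.106519, -0.361253)
  k3: at (s, t) = (-0.678396, 0.990302), (ds/dtau, dt/dtau) = (-0.455042, 0.561235); Gamma_sss = -0.214113, Gamma_sst = 0.000000, Gamma_stt = -0.200731, Gamma_tss = 0.726149, Gamma_tst = 0.000000, Gamma_ttt = 0.680765; k3 = (-0.455042, 0.561235, 0.107562, -0.364790)
  k4: at (s, t) = (-0.712558, 1.032655), (ds/dtau, dt/dtau) = (-0.446897, 0.533611); Gamma_sss = -0.217994, Gamma_sst = 0.000000, Gamma_stt = -0.204370, Gamma_tss = 0.697816, Gamma_tst = 0.000000, Gamma_ttt = 0.654202; k4 = (-0.446897, 0.533611, 0.101730, -0.325644)
  Y <- Y + (h/6)(k1 + 2k2 + 2k3 + k4): s = -0.7125, t = 1.0325, ds/dtau = -0.4470, dt/dtau = 0.5337
step 4:
  k1: at (s, t) = (-0.712531, 1.032468), (ds/dtau, dt/dtau) = (-0.446971, 0.533699); Gamma_sss = -0.218036, Gamma_sst = 0.000000, Gamma_stt = -0.204409, Gamma_tss = 0.697899, Gamma_tst = 0.000000, Gamma_ttt = 0.654280; k1 = (-0.446971, 0.533699, 0.101783, -0.325791)
  k2: at (s, t) = (-0.746054, 1.072496), (ds/dtau, dt/dtau) = (-0.439338, 0.509265); Gamma_sss = -0.221183, Gamma_sst = 0.000000, Gamma_stt = -0.207360, Gamma_tss = 0.672377, Gamma_tst = 0.000000, Gamma_ttt = 0.630354; k2 = (-0.439338, 0.509265, 0.096471, -0.293263)
  k3: at (s, t) = (-0.745482, 1.070663), (ds/dtau, dt/dtau) = (-0.439736, 0.511705); Gamma_sss = -0.221459, Gamma_sst = 0.000000, Gamma_stt = -0.207618, Gamma_tss = 0.673226, Gamma_tst = 0.000000, Gamma_ttt = 0.631149; k3 = (-0.439736, 0.511705, 0.097186, -0.295441)
  k4: at (s, t) = (-0.778492, 1.109224), (ds/dtau, dt/dtau) = (-0.432393, 0.489383); Gamma_sss = -0.223896, Gamma_sst = 0.000000, Gamma_stt = -0.209903, Gamma_tss = 0.649790, Gamma_tst = 0.000000, Gamma_ttt = 0.609178; k4 = (-0.432393, 0.489383, 0.092131, -0.267383)
  Y <- Y + (h/6)(k1 + 2k2 + 2k3 + k4): s = -0.7785, t = 1.1091, ds/dtau = -0.4324, dt/dtau = 0.4894


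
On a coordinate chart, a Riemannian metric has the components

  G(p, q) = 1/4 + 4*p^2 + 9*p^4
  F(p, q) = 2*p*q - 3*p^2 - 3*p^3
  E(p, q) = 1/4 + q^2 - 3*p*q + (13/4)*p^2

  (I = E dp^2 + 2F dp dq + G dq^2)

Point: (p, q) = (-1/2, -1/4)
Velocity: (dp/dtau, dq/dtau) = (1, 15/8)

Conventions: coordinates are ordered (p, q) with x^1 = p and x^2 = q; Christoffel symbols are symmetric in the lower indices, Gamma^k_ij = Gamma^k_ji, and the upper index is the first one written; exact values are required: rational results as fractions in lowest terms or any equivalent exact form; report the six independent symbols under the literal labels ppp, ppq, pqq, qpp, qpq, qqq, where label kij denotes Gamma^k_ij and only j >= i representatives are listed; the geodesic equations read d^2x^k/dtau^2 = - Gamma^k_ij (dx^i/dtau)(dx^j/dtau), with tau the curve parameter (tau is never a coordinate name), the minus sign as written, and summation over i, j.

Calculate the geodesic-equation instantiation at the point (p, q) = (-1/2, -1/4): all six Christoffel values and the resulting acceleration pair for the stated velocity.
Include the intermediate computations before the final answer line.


E = 3/4, F = -1/8, G = 29/16 at the point
E_p = -5/2, E_q = 1, F_p = 1/4, F_q = -1, G_p = -17/2, G_q = 0
EG - F^2 = 43/32;  g^inv = (32/43) * [[29/16, 1/8], [1/8, 3/4]]
first-kind symbols [ij,l] = (1/2)(d_i g_jl + d_j g_il - d_l g_ij): [pp,p] = E_p/2 = -5/4, [pp,q] = F_p - E_q/2 = -1/4, [pq,p] = E_q/2 = 1/2, [pq,q] = G_p/2 = -17/4, [qq,p] = F_q - G_p/2 = 13/4, [qq,q] = G_q/2 = 0
Gamma^p_ij = (G*[ij,p] - F*[ij,q])/(EG - F^2), Gamma^q_ij = (E*[ij,q] - F*[ij,p])/(EG - F^2)
Gamma_ppp = -147/86, Gamma_ppq = 12/43, Gamma_pqq = 377/86, Gamma_qpp = -11/43, Gamma_qpq = -100/43, Gamma_qqq = 13/43
d^2p/dtau^2 = -(Gamma_ppp*(1)^2 + 2*Gamma_ppq*(1)*(15/8) + Gamma_pqq*(15/8)^2) = -81177/5504
d^2q/dtau^2 = -(Gamma_qpp*(1)^2 + 2*Gamma_qpq*(1)*(15/8) + Gamma_qqq*(15/8)^2) = 21779/2752

Answer: Gamma_ppp = -147/86, Gamma_ppq = 12/43, Gamma_pqq = 377/86, Gamma_qpp = -11/43, Gamma_qpq = -100/43, Gamma_qqq = 13/43; accelerations (d^2p/dtau^2, d^2q/dtau^2) = (-81177/5504, 21779/2752)


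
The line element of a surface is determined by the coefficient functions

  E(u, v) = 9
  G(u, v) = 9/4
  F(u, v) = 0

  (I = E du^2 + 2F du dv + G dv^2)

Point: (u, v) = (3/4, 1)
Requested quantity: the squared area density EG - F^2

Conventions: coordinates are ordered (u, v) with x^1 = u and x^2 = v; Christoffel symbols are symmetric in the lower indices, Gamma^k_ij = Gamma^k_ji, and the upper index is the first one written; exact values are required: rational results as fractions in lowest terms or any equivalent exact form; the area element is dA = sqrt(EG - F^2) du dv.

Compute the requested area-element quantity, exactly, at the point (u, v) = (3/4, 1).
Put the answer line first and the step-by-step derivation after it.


Answer: EG - F^2 = 81/4

E = 9, F = 0, G = 9/4; EG - F^2 = 81/4


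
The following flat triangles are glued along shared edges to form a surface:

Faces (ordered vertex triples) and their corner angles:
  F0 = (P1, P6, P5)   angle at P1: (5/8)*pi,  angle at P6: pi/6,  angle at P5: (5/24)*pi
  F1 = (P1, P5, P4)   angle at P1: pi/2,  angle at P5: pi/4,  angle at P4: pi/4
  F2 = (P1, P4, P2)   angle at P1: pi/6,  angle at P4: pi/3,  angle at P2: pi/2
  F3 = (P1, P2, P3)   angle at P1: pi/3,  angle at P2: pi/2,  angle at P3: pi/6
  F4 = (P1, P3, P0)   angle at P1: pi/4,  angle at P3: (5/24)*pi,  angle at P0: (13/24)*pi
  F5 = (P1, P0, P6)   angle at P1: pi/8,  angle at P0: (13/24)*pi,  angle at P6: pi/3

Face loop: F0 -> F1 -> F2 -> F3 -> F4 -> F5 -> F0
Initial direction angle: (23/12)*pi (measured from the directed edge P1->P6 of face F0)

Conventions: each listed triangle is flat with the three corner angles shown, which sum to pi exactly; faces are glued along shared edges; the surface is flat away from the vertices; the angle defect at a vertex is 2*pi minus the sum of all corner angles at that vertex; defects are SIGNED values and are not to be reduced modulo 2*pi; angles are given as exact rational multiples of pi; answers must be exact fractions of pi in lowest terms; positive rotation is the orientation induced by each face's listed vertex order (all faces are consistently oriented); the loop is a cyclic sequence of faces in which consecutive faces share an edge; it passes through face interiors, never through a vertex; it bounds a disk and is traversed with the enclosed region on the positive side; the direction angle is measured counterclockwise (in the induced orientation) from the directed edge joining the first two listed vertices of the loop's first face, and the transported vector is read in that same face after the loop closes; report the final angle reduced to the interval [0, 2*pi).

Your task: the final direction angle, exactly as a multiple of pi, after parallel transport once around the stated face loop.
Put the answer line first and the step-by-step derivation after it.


Answer: final direction angle = (23/12)*pi

enclosed vertex P1: corner angles sum to 2*pi, defect = 2*pi - 2*pi = 0
holonomy = initial angle + sum of enclosed defects (mod 2*pi), positive in the induced orientation
final angle = (23/12)*pi + 0 = (23/12)*pi (mod 2*pi)


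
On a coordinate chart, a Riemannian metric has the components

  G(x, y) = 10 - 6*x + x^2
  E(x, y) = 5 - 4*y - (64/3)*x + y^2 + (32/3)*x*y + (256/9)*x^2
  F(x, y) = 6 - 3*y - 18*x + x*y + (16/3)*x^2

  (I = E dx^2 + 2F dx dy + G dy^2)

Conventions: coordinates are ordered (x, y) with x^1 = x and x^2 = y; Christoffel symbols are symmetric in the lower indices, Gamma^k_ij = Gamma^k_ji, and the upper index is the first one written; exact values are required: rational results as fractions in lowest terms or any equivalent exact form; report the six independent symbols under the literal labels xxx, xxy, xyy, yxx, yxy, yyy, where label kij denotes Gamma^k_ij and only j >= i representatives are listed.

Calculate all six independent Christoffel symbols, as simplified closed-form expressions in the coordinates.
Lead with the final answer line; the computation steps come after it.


Answer: Gamma_xxx = (256*x + 48*y - 96)/(265*x^2 + 96*x*y - 246*x + 9*y^2 - 36*y + 126), Gamma_xxy = (48*x + 9*y - 18)/(265*x^2 + 96*x*y - 246*x + 9*y^2 - 36*y + 126), Gamma_xyy = 0, Gamma_yxx = (48*x - 144)/(265*x^2 + 96*x*y - 246*x + 9*y^2 - 36*y + 126), Gamma_yxy = (9*x - 27)/(265*x^2 + 96*x*y - 246*x + 9*y^2 - 36*y + 126), Gamma_yyy = 0

E = 5 - 4*y - (64/3)*x + y^2 + (32/3)*x*y + (256/9)*x^2; F = 6 - 3*y - 18*x + x*y + (16/3)*x^2; G = 10 - 6*x + x^2
Gamma^k_ij = (1/2) g^{kl} (d_i g_jl + d_j g_il - d_l g_ij), with g^inv = (1/(EG-F^2)) [[G, -F], [-F, E]]
first partials: E_x = -64/3 + (32/3)*y + (512/9)*x, E_y = -4 + 2*y + (32/3)*x, F_x = -18 + y + (32/3)*x, F_y = -3 + x, G_x = -6 + 2*x, G_y = 0
D = EG - F^2 = 14 - 4*y - (82/3)*x + y^2 + (32/3)*x*y + (265/9)*x^2
expanded: Gamma^x_xx = (G E_x - 2F F_x + F E_y)/(2D), Gamma^x_xy = (G E_y - F G_x)/(2D), Gamma^x_yy = (2G F_y - G G_x - F G_y)/(2D), Gamma^y_xx = (2E F_x - E E_y - F E_x)/(2D), Gamma^y_xy = (E G_x - F E_y)/(2D), Gamma^y_yy = (E G_y - 2F F_y + F G_x)/(2D); substitute and cancel common factors


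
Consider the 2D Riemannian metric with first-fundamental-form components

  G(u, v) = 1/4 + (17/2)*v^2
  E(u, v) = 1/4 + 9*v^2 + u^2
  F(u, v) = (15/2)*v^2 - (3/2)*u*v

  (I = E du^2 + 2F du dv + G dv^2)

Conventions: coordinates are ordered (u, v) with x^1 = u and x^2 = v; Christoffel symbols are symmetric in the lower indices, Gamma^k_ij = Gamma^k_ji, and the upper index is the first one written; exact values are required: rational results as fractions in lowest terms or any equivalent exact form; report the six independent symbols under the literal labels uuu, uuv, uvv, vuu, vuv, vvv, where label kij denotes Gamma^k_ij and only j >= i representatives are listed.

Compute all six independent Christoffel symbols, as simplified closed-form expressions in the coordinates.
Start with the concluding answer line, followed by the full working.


Answer: Gamma_uuu = (-116*u*v^2 + 4*u + 1260*v^3)/(100*u^2*v^2 + 4*u^2 + 360*u*v^3 + 324*v^4 + 70*v^2 + 1), Gamma_uuv = (1224*v^3 + 36*v)/(100*u^2*v^2 + 4*u^2 + 360*u*v^3 + 324*v^4 + 70*v^2 + 1), Gamma_uvv = (-6*u + 1020*v^3 + 60*v)/(100*u^2*v^2 + 4*u^2 + 360*u*v^3 + 324*v^4 + 70*v^2 + 1), Gamma_vuu = (-144*u^2*v - 120*u*v^2 - 1512*v^3 - 42*v)/(100*u^2*v^2 + 4*u^2 + 360*u*v^3 + 324*v^4 + 70*v^2 + 1), Gamma_vuv = (216*u*v^2 - 1080*v^3)/(100*u^2*v^2 + 4*u^2 + 360*u*v^3 + 324*v^4 + 70*v^2 + 1), Gamma_vvv = (100*u^2*v + 540*u*v^2 - 576*v^3 + 34*v)/(100*u^2*v^2 + 4*u^2 + 360*u*v^3 + 324*v^4 + 70*v^2 + 1)

E = 1/4 + 9*v^2 + u^2; F = (15/2)*v^2 - (3/2)*u*v; G = 1/4 + (17/2)*v^2
Gamma^k_ij = (1/2) g^{kl} (d_i g_jl + d_j g_il - d_l g_ij), with g^inv = (1/(EG-F^2)) [[G, -F], [-F, E]]
first partials: E_u = 2*u, E_v = 18*v, F_u = -(3/2)*v, F_v = 15*v - (3/2)*u, G_u = 0, G_v = 17*v
D = EG - F^2 = 1/16 + (35/8)*v^2 + (1/4)*u^2 + (81/4)*v^4 + (45/2)*u*v^3 + (25/4)*u^2*v^2
expanded: Gamma^u_uu = (G E_u - 2F F_u + F E_v)/(2D), Gamma^u_uv = (G E_v - F G_u)/(2D), Gamma^u_vv = (2G F_v - G G_u - F G_v)/(2D), Gamma^v_uu = (2E F_u - E E_v - F E_u)/(2D), Gamma^v_uv = (E G_u - F E_v)/(2D), Gamma^v_vv = (E G_v - 2F F_v + F G_u)/(2D); substitute and cancel common factors


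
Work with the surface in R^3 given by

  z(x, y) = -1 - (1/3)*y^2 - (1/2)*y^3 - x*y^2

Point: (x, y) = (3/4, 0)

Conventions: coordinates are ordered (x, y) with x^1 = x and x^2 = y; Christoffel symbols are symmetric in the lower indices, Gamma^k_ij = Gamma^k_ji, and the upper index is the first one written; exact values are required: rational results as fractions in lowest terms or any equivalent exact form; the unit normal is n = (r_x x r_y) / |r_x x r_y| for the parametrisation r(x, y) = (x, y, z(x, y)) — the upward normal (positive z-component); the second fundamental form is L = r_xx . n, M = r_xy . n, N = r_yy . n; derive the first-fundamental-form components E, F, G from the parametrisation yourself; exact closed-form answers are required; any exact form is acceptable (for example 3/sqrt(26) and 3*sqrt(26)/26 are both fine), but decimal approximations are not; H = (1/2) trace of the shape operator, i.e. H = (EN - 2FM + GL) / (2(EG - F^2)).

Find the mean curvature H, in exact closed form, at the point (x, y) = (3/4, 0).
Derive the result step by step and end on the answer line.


z_x = 0, z_y = 0, z_xx = 0, z_xy = 0, z_yy = -13/6
E = 1, F = 0, G = 1; answer radicand W^2 = 1
unnormalised second-form numerators: l = 0, m = 0, n = -13/6; L = l/sqrt(1), and similarly M = m/sqrt(W^2), N = n/sqrt(W^2)
H = (E*n - 2*F*m + G*l) / (2*(EG - F^2)*sqrt(W^2)); E*n - 2*F*m + G*l = -13/6, EG - F^2 = 1, so H = (-13/12)/sqrt(1)

Answer: H = -13/12


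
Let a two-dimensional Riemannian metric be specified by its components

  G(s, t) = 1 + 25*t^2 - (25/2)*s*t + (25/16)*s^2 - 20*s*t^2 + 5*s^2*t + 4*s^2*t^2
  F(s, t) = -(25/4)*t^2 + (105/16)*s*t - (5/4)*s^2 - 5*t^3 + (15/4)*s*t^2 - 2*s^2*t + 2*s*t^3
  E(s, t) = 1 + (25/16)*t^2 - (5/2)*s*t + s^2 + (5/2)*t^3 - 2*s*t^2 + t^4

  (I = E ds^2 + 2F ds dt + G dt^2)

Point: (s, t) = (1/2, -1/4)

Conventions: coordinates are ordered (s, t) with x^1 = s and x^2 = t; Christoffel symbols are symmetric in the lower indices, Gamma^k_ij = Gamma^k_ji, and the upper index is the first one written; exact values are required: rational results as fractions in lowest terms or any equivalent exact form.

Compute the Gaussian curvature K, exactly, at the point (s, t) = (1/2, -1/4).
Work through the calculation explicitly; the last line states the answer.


E = 25/16, F = -39/32, G = 233/64, EG - F^2 = 269/64 at the point
E_s = 3/2, E_t = -9/8, F_s = -35/16, F_t = 135/32, G_s = 39/16, G_t = -13
E_tt = -15/8, F_st = 49/16, G_ss = 9/8
By Brioschi, K is (det M1 - det M2) divided by (EG - F^2) squared.
M1 = [[-E_tt/2 + F_st - G_ss/2, E_s/2, F_s - E_t/2], [F_t - G_s/2, E, F], [G_t/2, F, G]] = [[55/16, 3/4, -13/8], [3, 25/16, -39/32], [-13/2, -39/32, 233/64]]; det M1 = 1675/1024
M2 = [[0, E_t/2, G_s/2], [E_t/2, E, F], [G_s/2, F, G]] = [[0, -9/16, 39/32], [-9/16, 25/16, -39/32], [39/32, -39/32, 233/64]]; det M2 = -1845/1024
det M1 - det M2 = 55/16; K = 55/16 / (269/64)^2 = 14080/72361

Answer: K = 14080/72361


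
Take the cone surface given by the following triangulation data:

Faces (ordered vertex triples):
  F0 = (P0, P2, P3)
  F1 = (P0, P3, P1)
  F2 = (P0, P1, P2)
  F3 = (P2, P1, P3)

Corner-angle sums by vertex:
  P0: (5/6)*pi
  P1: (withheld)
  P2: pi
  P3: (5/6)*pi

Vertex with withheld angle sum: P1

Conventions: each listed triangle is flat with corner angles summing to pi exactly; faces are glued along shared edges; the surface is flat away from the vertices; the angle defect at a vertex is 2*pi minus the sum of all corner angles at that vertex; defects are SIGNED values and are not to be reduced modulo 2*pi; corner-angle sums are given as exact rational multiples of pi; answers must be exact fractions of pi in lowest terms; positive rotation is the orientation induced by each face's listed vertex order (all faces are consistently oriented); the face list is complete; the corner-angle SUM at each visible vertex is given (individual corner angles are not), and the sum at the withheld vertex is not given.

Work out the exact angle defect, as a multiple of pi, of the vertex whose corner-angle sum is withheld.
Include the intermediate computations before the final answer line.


V = 4, E = 6, F = 4; chi = V - E + F = 2
Gauss-Bonnet: total defect = 2*pi*chi = 4*pi; visible defects sum to (10/3)*pi

Answer: defect(P1) = (2/3)*pi


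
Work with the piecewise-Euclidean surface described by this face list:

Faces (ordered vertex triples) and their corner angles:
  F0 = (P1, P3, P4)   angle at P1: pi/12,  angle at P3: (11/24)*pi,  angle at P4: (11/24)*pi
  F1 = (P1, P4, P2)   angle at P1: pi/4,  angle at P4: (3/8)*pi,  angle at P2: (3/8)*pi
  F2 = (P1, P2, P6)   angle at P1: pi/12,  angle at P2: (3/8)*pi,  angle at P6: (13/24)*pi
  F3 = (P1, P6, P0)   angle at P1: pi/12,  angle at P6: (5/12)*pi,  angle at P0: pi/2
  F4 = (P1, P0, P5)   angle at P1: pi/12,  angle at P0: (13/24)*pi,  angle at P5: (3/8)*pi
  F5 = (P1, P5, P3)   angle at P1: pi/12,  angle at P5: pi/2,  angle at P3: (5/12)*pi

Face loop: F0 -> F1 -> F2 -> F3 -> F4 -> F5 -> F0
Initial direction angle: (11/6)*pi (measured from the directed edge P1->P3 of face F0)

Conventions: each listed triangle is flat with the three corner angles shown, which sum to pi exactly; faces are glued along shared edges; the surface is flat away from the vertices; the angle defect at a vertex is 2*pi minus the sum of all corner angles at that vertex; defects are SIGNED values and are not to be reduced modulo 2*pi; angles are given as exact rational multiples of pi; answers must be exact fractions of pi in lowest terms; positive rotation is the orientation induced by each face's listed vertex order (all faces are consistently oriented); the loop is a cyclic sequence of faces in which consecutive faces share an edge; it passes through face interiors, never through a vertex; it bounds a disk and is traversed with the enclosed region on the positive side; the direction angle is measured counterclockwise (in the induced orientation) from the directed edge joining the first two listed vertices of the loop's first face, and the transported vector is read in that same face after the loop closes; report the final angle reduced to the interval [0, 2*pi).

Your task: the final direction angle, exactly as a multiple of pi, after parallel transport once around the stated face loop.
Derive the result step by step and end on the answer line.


enclosed vertex P1: corner angles sum to (2/3)*pi, defect = 2*pi - (2/3)*pi = (4/3)*pi
holonomy = initial angle + sum of enclosed defects (mod 2*pi), positive in the induced orientation
final angle = (11/6)*pi + (4/3)*pi = (7/6)*pi (mod 2*pi)

Answer: final direction angle = (7/6)*pi


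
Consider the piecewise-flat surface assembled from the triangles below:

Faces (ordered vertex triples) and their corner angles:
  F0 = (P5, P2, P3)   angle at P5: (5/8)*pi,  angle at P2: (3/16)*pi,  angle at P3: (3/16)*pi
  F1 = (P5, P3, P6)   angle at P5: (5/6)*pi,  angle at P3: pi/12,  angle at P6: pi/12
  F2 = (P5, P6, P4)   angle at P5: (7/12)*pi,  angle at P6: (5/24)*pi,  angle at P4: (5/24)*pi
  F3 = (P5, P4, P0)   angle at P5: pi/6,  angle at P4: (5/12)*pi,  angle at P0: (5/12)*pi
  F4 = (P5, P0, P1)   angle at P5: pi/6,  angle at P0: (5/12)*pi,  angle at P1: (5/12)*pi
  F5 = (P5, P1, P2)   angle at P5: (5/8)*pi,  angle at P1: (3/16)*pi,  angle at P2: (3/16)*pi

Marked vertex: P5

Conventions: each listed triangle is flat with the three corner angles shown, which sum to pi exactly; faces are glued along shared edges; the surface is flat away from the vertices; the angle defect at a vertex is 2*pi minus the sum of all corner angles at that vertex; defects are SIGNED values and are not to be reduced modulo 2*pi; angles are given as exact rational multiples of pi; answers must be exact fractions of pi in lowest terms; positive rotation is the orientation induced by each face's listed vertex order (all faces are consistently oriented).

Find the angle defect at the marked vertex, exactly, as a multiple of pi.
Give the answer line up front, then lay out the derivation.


Answer: defect(P5) = -pi

Sum of corner angles at P5: 3*pi
defect = 2*pi - 3*pi


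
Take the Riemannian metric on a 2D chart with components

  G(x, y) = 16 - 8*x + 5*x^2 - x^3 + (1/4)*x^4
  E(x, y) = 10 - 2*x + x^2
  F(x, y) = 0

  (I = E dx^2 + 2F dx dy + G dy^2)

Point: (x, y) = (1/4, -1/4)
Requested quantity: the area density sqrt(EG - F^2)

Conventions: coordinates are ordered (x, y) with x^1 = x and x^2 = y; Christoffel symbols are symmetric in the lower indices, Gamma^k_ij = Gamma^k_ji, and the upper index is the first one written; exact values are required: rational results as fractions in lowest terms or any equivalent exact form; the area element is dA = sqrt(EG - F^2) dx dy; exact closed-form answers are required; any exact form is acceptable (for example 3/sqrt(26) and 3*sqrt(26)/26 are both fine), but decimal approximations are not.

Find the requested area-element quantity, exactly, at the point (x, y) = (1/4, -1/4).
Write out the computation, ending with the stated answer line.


E = 153/16, F = 0, G = 14641/1024; EG - F^2 = 2240073/16384

Answer: sqrt(EG - F^2) = 363*sqrt(17)/128


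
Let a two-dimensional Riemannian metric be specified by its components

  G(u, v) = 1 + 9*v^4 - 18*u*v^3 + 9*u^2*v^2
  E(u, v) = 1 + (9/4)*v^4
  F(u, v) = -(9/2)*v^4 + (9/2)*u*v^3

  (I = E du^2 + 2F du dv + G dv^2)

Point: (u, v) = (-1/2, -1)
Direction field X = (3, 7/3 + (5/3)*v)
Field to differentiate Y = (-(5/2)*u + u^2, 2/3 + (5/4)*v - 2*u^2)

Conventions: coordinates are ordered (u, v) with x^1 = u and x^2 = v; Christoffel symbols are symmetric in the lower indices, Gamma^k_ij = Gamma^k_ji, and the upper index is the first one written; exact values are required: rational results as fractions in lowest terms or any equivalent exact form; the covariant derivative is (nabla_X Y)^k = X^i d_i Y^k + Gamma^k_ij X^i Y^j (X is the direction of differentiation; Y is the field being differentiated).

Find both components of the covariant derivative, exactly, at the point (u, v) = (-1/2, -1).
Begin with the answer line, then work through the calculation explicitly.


Answer: (nabla_X Y)^u = -105/11, (nabla_X Y)^v = 194/33

E = 13/4, F = -9/4, G = 13/4 at the point
E_u = 0, E_v = -9, F_u = -9/2, F_v = 45/4, G_u = 9, G_v = -27/2
EG - F^2 = 11/2;  g^inv = (2/11) * [[13/4, 9/4], [9/4, 13/4]]
first-kind symbols [ij,l] = (1/2)(d_i g_jl + d_j g_il - d_l g_ij): [uu,u] = E_u/2 = 0, [uu,v] = F_u - E_v/2 = 0, [uv,u] = E_v/2 = -9/2, [uv,v] = G_u/2 = 9/2, [vv,u] = F_v - G_u/2 = 27/4, [vv,v] = G_v/2 = -27/4
Gamma^u_ij = (G*[ij,u] - F*[ij,v])/(EG - F^2), Gamma^v_ij = (E*[ij,v] - F*[ij,u])/(EG - F^2)
Gamma_uuu = 0, Gamma_uuv = -9/11, Gamma_uvv = 27/22, Gamma_vuu = 0, Gamma_vuv = 9/11, Gamma_vvv = -27/22
X = (3, 2/3), Y = (3/2, -13/12) at the point


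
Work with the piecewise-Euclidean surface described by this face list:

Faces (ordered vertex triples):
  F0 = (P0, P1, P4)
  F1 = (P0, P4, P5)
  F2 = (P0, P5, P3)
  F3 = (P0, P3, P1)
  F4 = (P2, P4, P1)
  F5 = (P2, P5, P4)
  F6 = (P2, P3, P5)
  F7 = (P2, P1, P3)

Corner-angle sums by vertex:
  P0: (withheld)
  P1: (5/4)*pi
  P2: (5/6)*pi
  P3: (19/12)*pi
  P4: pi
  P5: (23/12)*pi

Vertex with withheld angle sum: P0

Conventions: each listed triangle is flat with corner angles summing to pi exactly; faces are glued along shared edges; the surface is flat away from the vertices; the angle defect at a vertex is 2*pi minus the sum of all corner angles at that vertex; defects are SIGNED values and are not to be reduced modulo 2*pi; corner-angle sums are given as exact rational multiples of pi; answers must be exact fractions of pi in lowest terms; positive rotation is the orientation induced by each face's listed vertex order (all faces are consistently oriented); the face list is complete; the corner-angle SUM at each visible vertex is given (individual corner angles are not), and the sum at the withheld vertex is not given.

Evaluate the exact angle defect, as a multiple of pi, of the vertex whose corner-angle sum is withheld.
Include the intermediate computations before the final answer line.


V = 6, E = 12, F = 8; chi = V - E + F = 2
Gauss-Bonnet: total defect = 2*pi*chi = 4*pi; visible defects sum to (41/12)*pi

Answer: defect(P0) = (7/12)*pi


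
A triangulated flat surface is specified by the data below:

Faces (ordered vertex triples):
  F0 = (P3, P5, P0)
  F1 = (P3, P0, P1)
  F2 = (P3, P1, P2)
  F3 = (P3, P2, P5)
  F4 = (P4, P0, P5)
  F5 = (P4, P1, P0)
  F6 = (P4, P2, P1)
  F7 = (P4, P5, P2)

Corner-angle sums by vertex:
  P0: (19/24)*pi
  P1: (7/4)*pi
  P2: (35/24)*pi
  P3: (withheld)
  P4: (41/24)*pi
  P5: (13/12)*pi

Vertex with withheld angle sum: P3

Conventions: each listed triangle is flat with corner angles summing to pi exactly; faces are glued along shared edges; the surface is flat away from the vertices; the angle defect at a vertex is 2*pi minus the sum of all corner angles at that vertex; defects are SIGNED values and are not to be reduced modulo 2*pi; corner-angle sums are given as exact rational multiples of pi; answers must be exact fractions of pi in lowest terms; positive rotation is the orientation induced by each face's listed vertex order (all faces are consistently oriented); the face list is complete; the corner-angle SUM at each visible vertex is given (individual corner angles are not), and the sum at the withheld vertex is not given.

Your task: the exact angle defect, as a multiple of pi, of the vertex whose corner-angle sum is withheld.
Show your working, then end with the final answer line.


V = 6, E = 12, F = 8; chi = V - E + F = 2
Gauss-Bonnet: total defect = 2*pi*chi = 4*pi; visible defects sum to (77/24)*pi

Answer: defect(P3) = (19/24)*pi
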